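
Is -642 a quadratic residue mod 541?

Reduce the numerator: -642 ≡ 440 (mod 541), so (-642|541) = (440|541).
Factor out 2: 440 = 2^3·55. Since 541 ≡ 5 (mod 8), (2|541) = -1, and (2|541)^3 = -1. Now have -(55|541).
541 ≡ 1 (mod 4), so quadratic reciprocity gives (55|541) = (541|55). Reduce: 541 ≡ 46 (mod 55). Now have -(46|55).
Factor out 2: 46 = 2·23. Since 55 ≡ 7 (mod 8), (2|55) = +1. Now have -(23|55).
Both 23 ≡ 3 and 55 ≡ 3 (mod 4), so reciprocity gives (23|55) = -(55|23). Reduce: 55 ≡ 9 (mod 23). Now have (9|23).
9 ≡ 1 (mod 4), so quadratic reciprocity gives (9|23) = (23|9). Reduce: 23 ≡ 5 (mod 9). Now have (5|9).
5 ≡ 1 (mod 4), so quadratic reciprocity gives (5|9) = (9|5). Reduce: 9 ≡ 4 (mod 5). Now have (4|5).
Factor out 2: 4 = 2^2. Since 5 ≡ 5 (mod 8), (2|5) = -1, and (2|5)^2 = +1. Now have (1|5).
(1|5) = 1. Collecting the sign factors: 1.
The Legendre symbol is 1, so x^2 ≡ -642 (mod 541) has solution.

yes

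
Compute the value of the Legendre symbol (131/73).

-1

(131/73)
  = (58/73)    [131 ≡ 58 mod 73]
  = (29/73)    [73 ≡ 1 mod 8 ⇒ (2/73) = +1]
  = (73/29)    [QR: 29 ≡ 1 mod 4, sign kept]
  = (15/29)    [73 ≡ 15 mod 29]
  = (29/15)    [QR: 29 ≡ 1 mod 4, sign kept]
  = (14/15)    [29 ≡ 14 mod 15]
  = (7/15)    [15 ≡ 7 mod 8 ⇒ (2/15) = +1]
  = -(15/7)    [QR: both ≡ 3 mod 4, sign flips]
  = -(1/7)    [15 ≡ 1 mod 7]
  = -1    [(1/7) = 1]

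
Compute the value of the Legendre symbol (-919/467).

-1

Pull out -1: (-919/467) = (-1/467)·(919/467). Since 467 ≡ 3 (mod 4), (-1/467) = -1. Now have -(919/467).
Reduce the numerator: 919 ≡ 452 (mod 467), so (919/467) = (452/467).
Factor out 2: 452 = 2^2·113. Since 467 ≡ 3 (mod 8), (2/467) = -1, and (2/467)^2 = +1. Now have -(113/467).
113 ≡ 1 (mod 4), so quadratic reciprocity gives (113/467) = (467/113). Reduce: 467 ≡ 15 (mod 113). Now have -(15/113).
113 ≡ 1 (mod 4), so quadratic reciprocity gives (15/113) = (113/15). Reduce: 113 ≡ 8 (mod 15). Now have -(8/15).
Factor out 2: 8 = 2^3. Since 15 ≡ 7 (mod 8), (2/15) = +1, and (2/15)^3 = +1. Now have -(1/15).
(1/15) = 1. Collecting the sign factors: -1.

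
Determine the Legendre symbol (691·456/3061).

1

By multiplicativity, (691·456/3061) = (691/3061)·(456/3061).
First factor (691/3061):
(691/3061)
  = (3061/691)    [QR: 3061 ≡ 1 mod 4, sign kept]
  = (297/691)    [3061 ≡ 297 mod 691]
  = (691/297)    [QR: 297 ≡ 1 mod 4, sign kept]
  = (97/297)    [691 ≡ 97 mod 297]
  = (297/97)    [QR: 97 ≡ 1 mod 4, sign kept]
  = (6/97)    [297 ≡ 6 mod 97]
  = (3/97)    [97 ≡ 1 mod 8 ⇒ (2/97) = +1]
  = (97/3)    [QR: 97 ≡ 1 mod 4, sign kept]
  = (1/3)    [97 ≡ 1 mod 3]
  = 1    [(1/3) = 1]
Second factor (456/3061):
(456/3061)
  = -(57/3061)    [3061 ≡ 5 mod 8 ⇒ (2/3061)^3 = -1]
  = -(3061/57)    [QR: 57 ≡ 1 mod 4, sign kept]
  = -(40/57)    [3061 ≡ 40 mod 57]
  = -(5/57)    [57 ≡ 1 mod 8 ⇒ (2/57)^3 = +1]
  = -(57/5)    [QR: 5 ≡ 1 mod 4, sign kept]
  = -(2/5)    [57 ≡ 2 mod 5]
  = (1/5)    [5 ≡ 5 mod 8 ⇒ (2/5) = -1]
  = 1    [(1/5) = 1]
Product: (1)·(1) = 1.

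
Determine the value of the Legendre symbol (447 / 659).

1

(447 / 659)
  = -(659 / 447)    [QR: both ≡ 3 mod 4, sign flips]
  = -(212 / 447)    [659 ≡ 212 mod 447]
  = -(53 / 447)    [447 ≡ 7 mod 8 ⇒ (2 / 447)^2 = +1]
  = -(447 / 53)    [QR: 53 ≡ 1 mod 4, sign kept]
  = -(23 / 53)    [447 ≡ 23 mod 53]
  = -(53 / 23)    [QR: 53 ≡ 1 mod 4, sign kept]
  = -(7 / 23)    [53 ≡ 7 mod 23]
  = (23 / 7)    [QR: both ≡ 3 mod 4, sign flips]
  = (2 / 7)    [23 ≡ 2 mod 7]
  = (1 / 7)    [7 ≡ 7 mod 8 ⇒ (2 / 7) = +1]
  = 1    [(1 / 7) = 1]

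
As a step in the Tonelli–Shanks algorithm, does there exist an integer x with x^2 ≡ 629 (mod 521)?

no

Reduce the numerator: 629 ≡ 108 (mod 521), so (629/521) = (108/521).
Factor out 2: 108 = 2^2·27. Since 521 ≡ 1 (mod 8), (2/521) = +1, and (2/521)^2 = +1. Now have (27/521).
521 ≡ 1 (mod 4), so quadratic reciprocity gives (27/521) = (521/27). Reduce: 521 ≡ 8 (mod 27). Now have (8/27).
Factor out 2: 8 = 2^3. Since 27 ≡ 3 (mod 8), (2/27) = -1, and (2/27)^3 = -1. Now have -(1/27).
(1/27) = 1. Collecting the sign factors: -1.
(629/521) = -1, and 521 is prime, so 629 is not a quadratic residue mod 521.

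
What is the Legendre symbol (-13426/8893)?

1

(-13426/8893)
  = (4360/8893)    [-13426 ≡ 4360 mod 8893]
  = -(545/8893)    [8893 ≡ 5 mod 8 ⇒ (2/8893)^3 = -1]
  = -(8893/545)    [QR: 545 ≡ 1 mod 4, sign kept]
  = -(173/545)    [8893 ≡ 173 mod 545]
  = -(545/173)    [QR: 173 ≡ 1 mod 4, sign kept]
  = -(26/173)    [545 ≡ 26 mod 173]
  = (13/173)    [173 ≡ 5 mod 8 ⇒ (2/173) = -1]
  = (173/13)    [QR: 13 ≡ 1 mod 4, sign kept]
  = (4/13)    [173 ≡ 4 mod 13]
  = (1/13)    [13 ≡ 5 mod 8 ⇒ (2/13)^2 = +1]
  = 1    [(1/13) = 1]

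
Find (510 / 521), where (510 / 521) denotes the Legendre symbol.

(510 / 521)
  = (255 / 521)    [521 ≡ 1 mod 8 ⇒ (2 / 521) = +1]
  = (521 / 255)    [QR: 521 ≡ 1 mod 4, sign kept]
  = (11 / 255)    [521 ≡ 11 mod 255]
  = -(255 / 11)    [QR: both ≡ 3 mod 4, sign flips]
  = -(2 / 11)    [255 ≡ 2 mod 11]
  = (1 / 11)    [11 ≡ 3 mod 8 ⇒ (2 / 11) = -1]
  = 1    [(1 / 11) = 1]

1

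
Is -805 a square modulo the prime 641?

(-805|641)
  = (477|641)    [-805 ≡ 477 mod 641]
  = (641|477)    [QR: 477 ≡ 1 mod 4, sign kept]
  = (164|477)    [641 ≡ 164 mod 477]
  = (41|477)    [477 ≡ 5 mod 8 ⇒ (2|477)^2 = +1]
  = (477|41)    [QR: 41 ≡ 1 mod 4, sign kept]
  = (26|41)    [477 ≡ 26 mod 41]
  = (13|41)    [41 ≡ 1 mod 8 ⇒ (2|41) = +1]
  = (41|13)    [QR: 13 ≡ 1 mod 4, sign kept]
  = (2|13)    [41 ≡ 2 mod 13]
  = -(1|13)    [13 ≡ 5 mod 8 ⇒ (2|13) = -1]
  = -1    [(1|13) = 1]
The Legendre symbol is -1, so x^2 ≡ -805 (mod 641) has no solution.

no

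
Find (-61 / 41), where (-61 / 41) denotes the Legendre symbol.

1

Pull out -1: (-61 / 41) = (-1 / 41)·(61 / 41). Since 41 ≡ 1 (mod 4), (-1 / 41) = +1. Now have (61 / 41).
Reduce the numerator: 61 ≡ 20 (mod 41), so (61 / 41) = (20 / 41).
Factor out 2: 20 = 2^2·5. Since 41 ≡ 1 (mod 8), (2 / 41) = +1, and (2 / 41)^2 = +1. Now have (5 / 41).
5 ≡ 1 (mod 4), so quadratic reciprocity gives (5 / 41) = (41 / 5). Reduce: 41 ≡ 1 (mod 5). Now have (1 / 5).
(1 / 5) = 1. Collecting the sign factors: 1.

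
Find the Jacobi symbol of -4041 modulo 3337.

(-4041 / 3337)
  = (2633 / 3337)    [-4041 ≡ 2633 mod 3337]
  = (3337 / 2633)    [QR: 2633 ≡ 1 mod 4, sign kept]
  = (704 / 2633)    [3337 ≡ 704 mod 2633]
  = (11 / 2633)    [2633 ≡ 1 mod 8 ⇒ (2 / 2633)^6 = +1]
  = (2633 / 11)    [QR: 2633 ≡ 1 mod 4, sign kept]
  = (4 / 11)    [2633 ≡ 4 mod 11]
  = (1 / 11)    [11 ≡ 3 mod 8 ⇒ (2 / 11)^2 = +1]
  = 1    [(1 / 11) = 1]

1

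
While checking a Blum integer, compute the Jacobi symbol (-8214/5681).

(-8214/5681)
  = (3148/5681)    [-8214 ≡ 3148 mod 5681]
  = (787/5681)    [5681 ≡ 1 mod 8 ⇒ (2/5681)^2 = +1]
  = (5681/787)    [QR: 5681 ≡ 1 mod 4, sign kept]
  = (172/787)    [5681 ≡ 172 mod 787]
  = (43/787)    [787 ≡ 3 mod 8 ⇒ (2/787)^2 = +1]
  = -(787/43)    [QR: both ≡ 3 mod 4, sign flips]
  = -(13/43)    [787 ≡ 13 mod 43]
  = -(43/13)    [QR: 13 ≡ 1 mod 4, sign kept]
  = -(4/13)    [43 ≡ 4 mod 13]
  = -(1/13)    [13 ≡ 5 mod 8 ⇒ (2/13)^2 = +1]
  = -1    [(1/13) = 1]

-1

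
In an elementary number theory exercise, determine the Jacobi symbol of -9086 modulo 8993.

1

(-9086/8993)
  = (9086/8993)    [8993 ≡ 1 mod 4 ⇒ (-1/8993) = +1]
  = (93/8993)    [9086 ≡ 93 mod 8993]
  = (8993/93)    [QR: 93 ≡ 1 mod 4, sign kept]
  = (65/93)    [8993 ≡ 65 mod 93]
  = (93/65)    [QR: 65 ≡ 1 mod 4, sign kept]
  = (28/65)    [93 ≡ 28 mod 65]
  = (7/65)    [65 ≡ 1 mod 8 ⇒ (2/65)^2 = +1]
  = (65/7)    [QR: 65 ≡ 1 mod 4, sign kept]
  = (2/7)    [65 ≡ 2 mod 7]
  = (1/7)    [7 ≡ 7 mod 8 ⇒ (2/7) = +1]
  = 1    [(1/7) = 1]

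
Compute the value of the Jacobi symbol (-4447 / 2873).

Reduce the numerator: -4447 ≡ 1299 (mod 2873), so (-4447 / 2873) = (1299 / 2873).
2873 ≡ 1 (mod 4), so quadratic reciprocity gives (1299 / 2873) = (2873 / 1299). Reduce: 2873 ≡ 275 (mod 1299). Now have (275 / 1299).
Both 275 ≡ 3 and 1299 ≡ 3 (mod 4), so reciprocity gives (275 / 1299) = -(1299 / 275). Reduce: 1299 ≡ 199 (mod 275). Now have -(199 / 275).
Both 199 ≡ 3 and 275 ≡ 3 (mod 4), so reciprocity gives (199 / 275) = -(275 / 199). Reduce: 275 ≡ 76 (mod 199). Now have (76 / 199).
Factor out 2: 76 = 2^2·19. Since 199 ≡ 7 (mod 8), (2 / 199) = +1, and (2 / 199)^2 = +1. Now have (19 / 199).
Both 19 ≡ 3 and 199 ≡ 3 (mod 4), so reciprocity gives (19 / 199) = -(199 / 19). Reduce: 199 ≡ 9 (mod 19). Now have -(9 / 19).
9 ≡ 1 (mod 4), so quadratic reciprocity gives (9 / 19) = (19 / 9). Reduce: 19 ≡ 1 (mod 9). Now have -(1 / 9).
(1 / 9) = 1. Collecting the sign factors: -1.

-1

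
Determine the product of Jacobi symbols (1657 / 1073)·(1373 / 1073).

1

By multiplicativity, (1657·1373 / 1073) = (1657 / 1073)·(1373 / 1073).
First factor (1657 / 1073):
Reduce the numerator: 1657 ≡ 584 (mod 1073), so (1657 / 1073) = (584 / 1073).
Factor out 2: 584 = 2^3·73. Since 1073 ≡ 1 (mod 8), (2 / 1073) = +1, and (2 / 1073)^3 = +1. Now have (73 / 1073).
73 ≡ 1 (mod 4), so quadratic reciprocity gives (73 / 1073) = (1073 / 73). Reduce: 1073 ≡ 51 (mod 73). Now have (51 / 73).
73 ≡ 1 (mod 4), so quadratic reciprocity gives (51 / 73) = (73 / 51). Reduce: 73 ≡ 22 (mod 51). Now have (22 / 51).
Factor out 2: 22 = 2·11. Since 51 ≡ 3 (mod 8), (2 / 51) = -1. Now have -(11 / 51).
Both 11 ≡ 3 and 51 ≡ 3 (mod 4), so reciprocity gives (11 / 51) = -(51 / 11). Reduce: 51 ≡ 7 (mod 11). Now have (7 / 11).
Both 7 ≡ 3 and 11 ≡ 3 (mod 4), so reciprocity gives (7 / 11) = -(11 / 7). Reduce: 11 ≡ 4 (mod 7). Now have -(4 / 7).
Factor out 2: 4 = 2^2. Since 7 ≡ 7 (mod 8), (2 / 7) = +1, and (2 / 7)^2 = +1. Now have -(1 / 7).
(1 / 7) = 1. Collecting the sign factors: -1.
Second factor (1373 / 1073):
Reduce the numerator: 1373 ≡ 300 (mod 1073), so (1373 / 1073) = (300 / 1073).
Factor out 2: 300 = 2^2·75. Since 1073 ≡ 1 (mod 8), (2 / 1073) = +1, and (2 / 1073)^2 = +1. Now have (75 / 1073).
1073 ≡ 1 (mod 4), so quadratic reciprocity gives (75 / 1073) = (1073 / 75). Reduce: 1073 ≡ 23 (mod 75). Now have (23 / 75).
Both 23 ≡ 3 and 75 ≡ 3 (mod 4), so reciprocity gives (23 / 75) = -(75 / 23). Reduce: 75 ≡ 6 (mod 23). Now have -(6 / 23).
Factor out 2: 6 = 2·3. Since 23 ≡ 7 (mod 8), (2 / 23) = +1. Now have -(3 / 23).
Both 3 ≡ 3 and 23 ≡ 3 (mod 4), so reciprocity gives (3 / 23) = -(23 / 3). Reduce: 23 ≡ 2 (mod 3). Now have (2 / 3).
Factor out 2: 2 = 2. Since 3 ≡ 3 (mod 8), (2 / 3) = -1. Now have -(1 / 3).
(1 / 3) = 1. Collecting the sign factors: -1.
Product: (-1)·(-1) = 1.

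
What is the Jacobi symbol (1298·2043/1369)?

1

By multiplicativity, (1298·2043/1369) = (1298/1369)·(2043/1369).
First factor (1298/1369):
(1298/1369)
  = (649/1369)    [1369 ≡ 1 mod 8 ⇒ (2/1369) = +1]
  = (1369/649)    [QR: 649 ≡ 1 mod 4, sign kept]
  = (71/649)    [1369 ≡ 71 mod 649]
  = (649/71)    [QR: 649 ≡ 1 mod 4, sign kept]
  = (10/71)    [649 ≡ 10 mod 71]
  = (5/71)    [71 ≡ 7 mod 8 ⇒ (2/71) = +1]
  = (71/5)    [QR: 5 ≡ 1 mod 4, sign kept]
  = (1/5)    [71 ≡ 1 mod 5]
  = 1    [(1/5) = 1]
Second factor (2043/1369):
(2043/1369)
  = (674/1369)    [2043 ≡ 674 mod 1369]
  = (337/1369)    [1369 ≡ 1 mod 8 ⇒ (2/1369) = +1]
  = (1369/337)    [QR: 337 ≡ 1 mod 4, sign kept]
  = (21/337)    [1369 ≡ 21 mod 337]
  = (337/21)    [QR: 21 ≡ 1 mod 4, sign kept]
  = (1/21)    [337 ≡ 1 mod 21]
  = 1    [(1/21) = 1]
Product: (1)·(1) = 1.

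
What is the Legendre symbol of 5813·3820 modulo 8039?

By multiplicativity, (5813·3820/8039) = (5813/8039)·(3820/8039).
First factor (5813/8039):
(5813/8039)
  = (8039/5813)    [QR: 5813 ≡ 1 mod 4, sign kept]
  = (2226/5813)    [8039 ≡ 2226 mod 5813]
  = -(1113/5813)    [5813 ≡ 5 mod 8 ⇒ (2/5813) = -1]
  = -(5813/1113)    [QR: 1113 ≡ 1 mod 4, sign kept]
  = -(248/1113)    [5813 ≡ 248 mod 1113]
  = -(31/1113)    [1113 ≡ 1 mod 8 ⇒ (2/1113)^3 = +1]
  = -(1113/31)    [QR: 1113 ≡ 1 mod 4, sign kept]
  = -(28/31)    [1113 ≡ 28 mod 31]
  = -(7/31)    [31 ≡ 7 mod 8 ⇒ (2/31)^2 = +1]
  = (31/7)    [QR: both ≡ 3 mod 4, sign flips]
  = (3/7)    [31 ≡ 3 mod 7]
  = -(7/3)    [QR: both ≡ 3 mod 4, sign flips]
  = -(1/3)    [7 ≡ 1 mod 3]
  = -1    [(1/3) = 1]
Second factor (3820/8039):
(3820/8039)
  = (955/8039)    [8039 ≡ 7 mod 8 ⇒ (2/8039)^2 = +1]
  = -(8039/955)    [QR: both ≡ 3 mod 4, sign flips]
  = -(399/955)    [8039 ≡ 399 mod 955]
  = (955/399)    [QR: both ≡ 3 mod 4, sign flips]
  = (157/399)    [955 ≡ 157 mod 399]
  = (399/157)    [QR: 157 ≡ 1 mod 4, sign kept]
  = (85/157)    [399 ≡ 85 mod 157]
  = (157/85)    [QR: 85 ≡ 1 mod 4, sign kept]
  = (72/85)    [157 ≡ 72 mod 85]
  = -(9/85)    [85 ≡ 5 mod 8 ⇒ (2/85)^3 = -1]
  = -(85/9)    [QR: 9 ≡ 1 mod 4, sign kept]
  = -(4/9)    [85 ≡ 4 mod 9]
  = -(1/9)    [9 ≡ 1 mod 8 ⇒ (2/9)^2 = +1]
  = -1    [(1/9) = 1]
Product: (-1)·(-1) = 1.

1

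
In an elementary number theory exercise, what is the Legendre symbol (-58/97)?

Pull out -1: (-58/97) = (-1/97)·(58/97). Since 97 ≡ 1 (mod 4), (-1/97) = +1. Now have (58/97).
Factor out 2: 58 = 2·29. Since 97 ≡ 1 (mod 8), (2/97) = +1. Now have (29/97).
29 ≡ 1 (mod 4), so quadratic reciprocity gives (29/97) = (97/29). Reduce: 97 ≡ 10 (mod 29). Now have (10/29).
Factor out 2: 10 = 2·5. Since 29 ≡ 5 (mod 8), (2/29) = -1. Now have -(5/29).
5 ≡ 1 (mod 4), so quadratic reciprocity gives (5/29) = (29/5). Reduce: 29 ≡ 4 (mod 5). Now have -(4/5).
Factor out 2: 4 = 2^2. Since 5 ≡ 5 (mod 8), (2/5) = -1, and (2/5)^2 = +1. Now have -(1/5).
(1/5) = 1. Collecting the sign factors: -1.

-1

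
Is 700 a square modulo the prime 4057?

yes

(700|4057)
  = (175|4057)    [4057 ≡ 1 mod 8 ⇒ (2|4057)^2 = +1]
  = (4057|175)    [QR: 4057 ≡ 1 mod 4, sign kept]
  = (32|175)    [4057 ≡ 32 mod 175]
  = (1|175)    [175 ≡ 7 mod 8 ⇒ (2|175)^5 = +1]
  = 1    [(1|175) = 1]
(700|4057) = 1, and 4057 is prime, so 700 is a quadratic residue mod 4057.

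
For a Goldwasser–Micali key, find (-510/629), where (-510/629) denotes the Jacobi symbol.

0

(-510/629)
  = (510/629)    [629 ≡ 1 mod 4 ⇒ (-1/629) = +1]
  = -(255/629)    [629 ≡ 5 mod 8 ⇒ (2/629) = -1]
  = -(629/255)    [QR: 629 ≡ 1 mod 4, sign kept]
  = -(119/255)    [629 ≡ 119 mod 255]
  = (255/119)    [QR: both ≡ 3 mod 4, sign flips]
  = (17/119)    [255 ≡ 17 mod 119]
  = (119/17)    [QR: 17 ≡ 1 mod 4, sign kept]
  = (0/17)    [119 ≡ 0 mod 17]
  = 0    [numerator 0, gcd > 1]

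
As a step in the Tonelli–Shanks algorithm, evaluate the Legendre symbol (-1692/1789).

(-1692/1789)
  = (1692/1789)    [1789 ≡ 1 mod 4 ⇒ (-1/1789) = +1]
  = (423/1789)    [1789 ≡ 5 mod 8 ⇒ (2/1789)^2 = +1]
  = (1789/423)    [QR: 1789 ≡ 1 mod 4, sign kept]
  = (97/423)    [1789 ≡ 97 mod 423]
  = (423/97)    [QR: 97 ≡ 1 mod 4, sign kept]
  = (35/97)    [423 ≡ 35 mod 97]
  = (97/35)    [QR: 97 ≡ 1 mod 4, sign kept]
  = (27/35)    [97 ≡ 27 mod 35]
  = -(35/27)    [QR: both ≡ 3 mod 4, sign flips]
  = -(8/27)    [35 ≡ 8 mod 27]
  = (1/27)    [27 ≡ 3 mod 8 ⇒ (2/27)^3 = -1]
  = 1    [(1/27) = 1]

1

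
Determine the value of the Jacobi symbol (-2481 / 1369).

1

(-2481 / 1369)
  = (257 / 1369)    [-2481 ≡ 257 mod 1369]
  = (1369 / 257)    [QR: 257 ≡ 1 mod 4, sign kept]
  = (84 / 257)    [1369 ≡ 84 mod 257]
  = (21 / 257)    [257 ≡ 1 mod 8 ⇒ (2 / 257)^2 = +1]
  = (257 / 21)    [QR: 21 ≡ 1 mod 4, sign kept]
  = (5 / 21)    [257 ≡ 5 mod 21]
  = (21 / 5)    [QR: 5 ≡ 1 mod 4, sign kept]
  = (1 / 5)    [21 ≡ 1 mod 5]
  = 1    [(1 / 5) = 1]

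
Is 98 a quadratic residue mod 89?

yes

(98/89)
  = (9/89)    [98 ≡ 9 mod 89]
  = (89/9)    [QR: 9 ≡ 1 mod 4, sign kept]
  = (8/9)    [89 ≡ 8 mod 9]
  = (1/9)    [9 ≡ 1 mod 8 ⇒ (2/9)^3 = +1]
  = 1    [(1/9) = 1]
(98/89) = 1, and 89 is prime, so 98 is a quadratic residue mod 89.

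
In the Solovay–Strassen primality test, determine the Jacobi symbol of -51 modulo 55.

(-51|55)
  = -(51|55)    [55 ≡ 3 mod 4 ⇒ (-1|55) = -1]
  = (55|51)    [QR: both ≡ 3 mod 4, sign flips]
  = (4|51)    [55 ≡ 4 mod 51]
  = (1|51)    [51 ≡ 3 mod 8 ⇒ (2|51)^2 = +1]
  = 1    [(1|51) = 1]

1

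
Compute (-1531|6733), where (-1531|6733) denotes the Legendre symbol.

-1

Reduce the numerator: -1531 ≡ 5202 (mod 6733), so (-1531|6733) = (5202|6733).
Factor out 2: 5202 = 2·2601. Since 6733 ≡ 5 (mod 8), (2|6733) = -1. Now have -(2601|6733).
2601 ≡ 1 (mod 4), so quadratic reciprocity gives (2601|6733) = (6733|2601). Reduce: 6733 ≡ 1531 (mod 2601). Now have -(1531|2601).
2601 ≡ 1 (mod 4), so quadratic reciprocity gives (1531|2601) = (2601|1531). Reduce: 2601 ≡ 1070 (mod 1531). Now have -(1070|1531).
Factor out 2: 1070 = 2·535. Since 1531 ≡ 3 (mod 8), (2|1531) = -1. Now have (535|1531).
Both 535 ≡ 3 and 1531 ≡ 3 (mod 4), so reciprocity gives (535|1531) = -(1531|535). Reduce: 1531 ≡ 461 (mod 535). Now have -(461|535).
461 ≡ 1 (mod 4), so quadratic reciprocity gives (461|535) = (535|461). Reduce: 535 ≡ 74 (mod 461). Now have -(74|461).
Factor out 2: 74 = 2·37. Since 461 ≡ 5 (mod 8), (2|461) = -1. Now have (37|461).
37 ≡ 1 (mod 4), so quadratic reciprocity gives (37|461) = (461|37). Reduce: 461 ≡ 17 (mod 37). Now have (17|37).
17 ≡ 1 (mod 4), so quadratic reciprocity gives (17|37) = (37|17). Reduce: 37 ≡ 3 (mod 17). Now have (3|17).
17 ≡ 1 (mod 4), so quadratic reciprocity gives (3|17) = (17|3). Reduce: 17 ≡ 2 (mod 3). Now have (2|3).
Factor out 2: 2 = 2. Since 3 ≡ 3 (mod 8), (2|3) = -1. Now have -(1|3).
(1|3) = 1. Collecting the sign factors: -1.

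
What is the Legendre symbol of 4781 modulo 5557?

(4781 / 5557)
  = (5557 / 4781)    [QR: 4781 ≡ 1 mod 4, sign kept]
  = (776 / 4781)    [5557 ≡ 776 mod 4781]
  = -(97 / 4781)    [4781 ≡ 5 mod 8 ⇒ (2 / 4781)^3 = -1]
  = -(4781 / 97)    [QR: 97 ≡ 1 mod 4, sign kept]
  = -(28 / 97)    [4781 ≡ 28 mod 97]
  = -(7 / 97)    [97 ≡ 1 mod 8 ⇒ (2 / 97)^2 = +1]
  = -(97 / 7)    [QR: 97 ≡ 1 mod 4, sign kept]
  = -(6 / 7)    [97 ≡ 6 mod 7]
  = -(3 / 7)    [7 ≡ 7 mod 8 ⇒ (2 / 7) = +1]
  = (7 / 3)    [QR: both ≡ 3 mod 4, sign flips]
  = (1 / 3)    [7 ≡ 1 mod 3]
  = 1    [(1 / 3) = 1]

1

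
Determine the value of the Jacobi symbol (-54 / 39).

0

Reduce the numerator: -54 ≡ 24 (mod 39), so (-54 / 39) = (24 / 39).
Factor out 2: 24 = 2^3·3. Since 39 ≡ 7 (mod 8), (2 / 39) = +1, and (2 / 39)^3 = +1. Now have (3 / 39).
Both 3 ≡ 3 and 39 ≡ 3 (mod 4), so reciprocity gives (3 / 39) = -(39 / 3). Reduce: 39 ≡ 0 (mod 3). Now have -(0 / 3).
The numerator is now 0 with denominator 3 > 1: the symbol is 0.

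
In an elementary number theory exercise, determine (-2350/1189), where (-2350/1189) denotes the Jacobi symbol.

-1

Pull out -1: (-2350/1189) = (-1/1189)·(2350/1189). Since 1189 ≡ 1 (mod 4), (-1/1189) = +1. Now have (2350/1189).
Reduce the numerator: 2350 ≡ 1161 (mod 1189), so (2350/1189) = (1161/1189).
1161 ≡ 1 (mod 4), so quadratic reciprocity gives (1161/1189) = (1189/1161). Reduce: 1189 ≡ 28 (mod 1161). Now have (28/1161).
Factor out 2: 28 = 2^2·7. Since 1161 ≡ 1 (mod 8), (2/1161) = +1, and (2/1161)^2 = +1. Now have (7/1161).
1161 ≡ 1 (mod 4), so quadratic reciprocity gives (7/1161) = (1161/7). Reduce: 1161 ≡ 6 (mod 7). Now have (6/7).
Factor out 2: 6 = 2·3. Since 7 ≡ 7 (mod 8), (2/7) = +1. Now have (3/7).
Both 3 ≡ 3 and 7 ≡ 3 (mod 4), so reciprocity gives (3/7) = -(7/3). Reduce: 7 ≡ 1 (mod 3). Now have -(1/3).
(1/3) = 1. Collecting the sign factors: -1.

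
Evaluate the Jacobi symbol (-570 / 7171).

-1

Pull out -1: (-570 / 7171) = (-1 / 7171)·(570 / 7171). Since 7171 ≡ 3 (mod 4), (-1 / 7171) = -1. Now have -(570 / 7171).
Factor out 2: 570 = 2·285. Since 7171 ≡ 3 (mod 8), (2 / 7171) = -1. Now have (285 / 7171).
285 ≡ 1 (mod 4), so quadratic reciprocity gives (285 / 7171) = (7171 / 285). Reduce: 7171 ≡ 46 (mod 285). Now have (46 / 285).
Factor out 2: 46 = 2·23. Since 285 ≡ 5 (mod 8), (2 / 285) = -1. Now have -(23 / 285).
285 ≡ 1 (mod 4), so quadratic reciprocity gives (23 / 285) = (285 / 23). Reduce: 285 ≡ 9 (mod 23). Now have -(9 / 23).
9 ≡ 1 (mod 4), so quadratic reciprocity gives (9 / 23) = (23 / 9). Reduce: 23 ≡ 5 (mod 9). Now have -(5 / 9).
5 ≡ 1 (mod 4), so quadratic reciprocity gives (5 / 9) = (9 / 5). Reduce: 9 ≡ 4 (mod 5). Now have -(4 / 5).
Factor out 2: 4 = 2^2. Since 5 ≡ 5 (mod 8), (2 / 5) = -1, and (2 / 5)^2 = +1. Now have -(1 / 5).
(1 / 5) = 1. Collecting the sign factors: -1.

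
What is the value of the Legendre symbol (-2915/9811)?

-1

Reduce the numerator: -2915 ≡ 6896 (mod 9811), so (-2915/9811) = (6896/9811).
Factor out 2: 6896 = 2^4·431. Since 9811 ≡ 3 (mod 8), (2/9811) = -1, and (2/9811)^4 = +1. Now have (431/9811).
Both 431 ≡ 3 and 9811 ≡ 3 (mod 4), so reciprocity gives (431/9811) = -(9811/431). Reduce: 9811 ≡ 329 (mod 431). Now have -(329/431).
329 ≡ 1 (mod 4), so quadratic reciprocity gives (329/431) = (431/329). Reduce: 431 ≡ 102 (mod 329). Now have -(102/329).
Factor out 2: 102 = 2·51. Since 329 ≡ 1 (mod 8), (2/329) = +1. Now have -(51/329).
329 ≡ 1 (mod 4), so quadratic reciprocity gives (51/329) = (329/51). Reduce: 329 ≡ 23 (mod 51). Now have -(23/51).
Both 23 ≡ 3 and 51 ≡ 3 (mod 4), so reciprocity gives (23/51) = -(51/23). Reduce: 51 ≡ 5 (mod 23). Now have (5/23).
5 ≡ 1 (mod 4), so quadratic reciprocity gives (5/23) = (23/5). Reduce: 23 ≡ 3 (mod 5). Now have (3/5).
5 ≡ 1 (mod 4), so quadratic reciprocity gives (3/5) = (5/3). Reduce: 5 ≡ 2 (mod 3). Now have (2/3).
Factor out 2: 2 = 2. Since 3 ≡ 3 (mod 8), (2/3) = -1. Now have -(1/3).
(1/3) = 1. Collecting the sign factors: -1.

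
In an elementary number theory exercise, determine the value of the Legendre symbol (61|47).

(61|47)
  = (14|47)    [61 ≡ 14 mod 47]
  = (7|47)    [47 ≡ 7 mod 8 ⇒ (2|47) = +1]
  = -(47|7)    [QR: both ≡ 3 mod 4, sign flips]
  = -(5|7)    [47 ≡ 5 mod 7]
  = -(7|5)    [QR: 5 ≡ 1 mod 4, sign kept]
  = -(2|5)    [7 ≡ 2 mod 5]
  = (1|5)    [5 ≡ 5 mod 8 ⇒ (2|5) = -1]
  = 1    [(1|5) = 1]

1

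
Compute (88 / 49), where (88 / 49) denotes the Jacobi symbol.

1

(88 / 49)
  = (39 / 49)    [88 ≡ 39 mod 49]
  = (49 / 39)    [QR: 49 ≡ 1 mod 4, sign kept]
  = (10 / 39)    [49 ≡ 10 mod 39]
  = (5 / 39)    [39 ≡ 7 mod 8 ⇒ (2 / 39) = +1]
  = (39 / 5)    [QR: 5 ≡ 1 mod 4, sign kept]
  = (4 / 5)    [39 ≡ 4 mod 5]
  = (1 / 5)    [5 ≡ 5 mod 8 ⇒ (2 / 5)^2 = +1]
  = 1    [(1 / 5) = 1]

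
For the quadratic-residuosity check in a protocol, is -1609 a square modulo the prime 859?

no

Pull out -1: (-1609/859) = (-1/859)·(1609/859). Since 859 ≡ 3 (mod 4), (-1/859) = -1. Now have -(1609/859).
Reduce the numerator: 1609 ≡ 750 (mod 859), so (1609/859) = (750/859).
Factor out 2: 750 = 2·375. Since 859 ≡ 3 (mod 8), (2/859) = -1. Now have (375/859).
Both 375 ≡ 3 and 859 ≡ 3 (mod 4), so reciprocity gives (375/859) = -(859/375). Reduce: 859 ≡ 109 (mod 375). Now have -(109/375).
109 ≡ 1 (mod 4), so quadratic reciprocity gives (109/375) = (375/109). Reduce: 375 ≡ 48 (mod 109). Now have -(48/109).
Factor out 2: 48 = 2^4·3. Since 109 ≡ 5 (mod 8), (2/109) = -1, and (2/109)^4 = +1. Now have -(3/109).
109 ≡ 1 (mod 4), so quadratic reciprocity gives (3/109) = (109/3). Reduce: 109 ≡ 1 (mod 3). Now have -(1/3).
(1/3) = 1. Collecting the sign factors: -1.
(-1609/859) = -1, and 859 is prime, so -1609 is not a quadratic residue mod 859.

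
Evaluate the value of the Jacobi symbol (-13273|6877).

(-13273|6877)
  = (481|6877)    [-13273 ≡ 481 mod 6877]
  = (6877|481)    [QR: 481 ≡ 1 mod 4, sign kept]
  = (143|481)    [6877 ≡ 143 mod 481]
  = (481|143)    [QR: 481 ≡ 1 mod 4, sign kept]
  = (52|143)    [481 ≡ 52 mod 143]
  = (13|143)    [143 ≡ 7 mod 8 ⇒ (2|143)^2 = +1]
  = (143|13)    [QR: 13 ≡ 1 mod 4, sign kept]
  = (0|13)    [143 ≡ 0 mod 13]
  = 0    [numerator 0, gcd > 1]

0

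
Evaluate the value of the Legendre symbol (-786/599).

1

Reduce the numerator: -786 ≡ 412 (mod 599), so (-786/599) = (412/599).
Factor out 2: 412 = 2^2·103. Since 599 ≡ 7 (mod 8), (2/599) = +1, and (2/599)^2 = +1. Now have (103/599).
Both 103 ≡ 3 and 599 ≡ 3 (mod 4), so reciprocity gives (103/599) = -(599/103). Reduce: 599 ≡ 84 (mod 103). Now have -(84/103).
Factor out 2: 84 = 2^2·21. Since 103 ≡ 7 (mod 8), (2/103) = +1, and (2/103)^2 = +1. Now have -(21/103).
21 ≡ 1 (mod 4), so quadratic reciprocity gives (21/103) = (103/21). Reduce: 103 ≡ 19 (mod 21). Now have -(19/21).
21 ≡ 1 (mod 4), so quadratic reciprocity gives (19/21) = (21/19). Reduce: 21 ≡ 2 (mod 19). Now have -(2/19).
Factor out 2: 2 = 2. Since 19 ≡ 3 (mod 8), (2/19) = -1. Now have (1/19).
(1/19) = 1. Collecting the sign factors: 1.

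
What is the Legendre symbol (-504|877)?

-1

(-504|877)
  = (373|877)    [-504 ≡ 373 mod 877]
  = (877|373)    [QR: 373 ≡ 1 mod 4, sign kept]
  = (131|373)    [877 ≡ 131 mod 373]
  = (373|131)    [QR: 373 ≡ 1 mod 4, sign kept]
  = (111|131)    [373 ≡ 111 mod 131]
  = -(131|111)    [QR: both ≡ 3 mod 4, sign flips]
  = -(20|111)    [131 ≡ 20 mod 111]
  = -(5|111)    [111 ≡ 7 mod 8 ⇒ (2|111)^2 = +1]
  = -(111|5)    [QR: 5 ≡ 1 mod 4, sign kept]
  = -(1|5)    [111 ≡ 1 mod 5]
  = -1    [(1|5) = 1]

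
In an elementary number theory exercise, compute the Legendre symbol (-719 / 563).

Pull out -1: (-719 / 563) = (-1 / 563)·(719 / 563). Since 563 ≡ 3 (mod 4), (-1 / 563) = -1. Now have -(719 / 563).
Reduce the numerator: 719 ≡ 156 (mod 563), so (719 / 563) = (156 / 563).
Factor out 2: 156 = 2^2·39. Since 563 ≡ 3 (mod 8), (2 / 563) = -1, and (2 / 563)^2 = +1. Now have -(39 / 563).
Both 39 ≡ 3 and 563 ≡ 3 (mod 4), so reciprocity gives (39 / 563) = -(563 / 39). Reduce: 563 ≡ 17 (mod 39). Now have (17 / 39).
17 ≡ 1 (mod 4), so quadratic reciprocity gives (17 / 39) = (39 / 17). Reduce: 39 ≡ 5 (mod 17). Now have (5 / 17).
5 ≡ 1 (mod 4), so quadratic reciprocity gives (5 / 17) = (17 / 5). Reduce: 17 ≡ 2 (mod 5). Now have (2 / 5).
Factor out 2: 2 = 2. Since 5 ≡ 5 (mod 8), (2 / 5) = -1. Now have -(1 / 5).
(1 / 5) = 1. Collecting the sign factors: -1.

-1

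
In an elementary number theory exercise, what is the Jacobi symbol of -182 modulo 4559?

(-182 / 4559)
  = (4377 / 4559)    [-182 ≡ 4377 mod 4559]
  = (4559 / 4377)    [QR: 4377 ≡ 1 mod 4, sign kept]
  = (182 / 4377)    [4559 ≡ 182 mod 4377]
  = (91 / 4377)    [4377 ≡ 1 mod 8 ⇒ (2 / 4377) = +1]
  = (4377 / 91)    [QR: 4377 ≡ 1 mod 4, sign kept]
  = (9 / 91)    [4377 ≡ 9 mod 91]
  = (91 / 9)    [QR: 9 ≡ 1 mod 4, sign kept]
  = (1 / 9)    [91 ≡ 1 mod 9]
  = 1    [(1 / 9) = 1]

1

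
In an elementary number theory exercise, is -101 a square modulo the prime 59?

yes

Reduce the numerator: -101 ≡ 17 (mod 59), so (-101/59) = (17/59).
17 ≡ 1 (mod 4), so quadratic reciprocity gives (17/59) = (59/17). Reduce: 59 ≡ 8 (mod 17). Now have (8/17).
Factor out 2: 8 = 2^3. Since 17 ≡ 1 (mod 8), (2/17) = +1, and (2/17)^3 = +1. Now have (1/17).
(1/17) = 1. Collecting the sign factors: 1.
(-101/59) = 1, and 59 is prime, so -101 is a quadratic residue mod 59.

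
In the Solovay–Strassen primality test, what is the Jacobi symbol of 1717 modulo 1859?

1

(1717 / 1859)
  = (1859 / 1717)    [QR: 1717 ≡ 1 mod 4, sign kept]
  = (142 / 1717)    [1859 ≡ 142 mod 1717]
  = -(71 / 1717)    [1717 ≡ 5 mod 8 ⇒ (2 / 1717) = -1]
  = -(1717 / 71)    [QR: 1717 ≡ 1 mod 4, sign kept]
  = -(13 / 71)    [1717 ≡ 13 mod 71]
  = -(71 / 13)    [QR: 13 ≡ 1 mod 4, sign kept]
  = -(6 / 13)    [71 ≡ 6 mod 13]
  = (3 / 13)    [13 ≡ 5 mod 8 ⇒ (2 / 13) = -1]
  = (13 / 3)    [QR: 13 ≡ 1 mod 4, sign kept]
  = (1 / 3)    [13 ≡ 1 mod 3]
  = 1    [(1 / 3) = 1]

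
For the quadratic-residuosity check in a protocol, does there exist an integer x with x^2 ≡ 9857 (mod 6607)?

no

Reduce the numerator: 9857 ≡ 3250 (mod 6607), so (9857|6607) = (3250|6607).
Factor out 2: 3250 = 2·1625. Since 6607 ≡ 7 (mod 8), (2|6607) = +1. Now have (1625|6607).
1625 ≡ 1 (mod 4), so quadratic reciprocity gives (1625|6607) = (6607|1625). Reduce: 6607 ≡ 107 (mod 1625). Now have (107|1625).
1625 ≡ 1 (mod 4), so quadratic reciprocity gives (107|1625) = (1625|107). Reduce: 1625 ≡ 20 (mod 107). Now have (20|107).
Factor out 2: 20 = 2^2·5. Since 107 ≡ 3 (mod 8), (2|107) = -1, and (2|107)^2 = +1. Now have (5|107).
5 ≡ 1 (mod 4), so quadratic reciprocity gives (5|107) = (107|5). Reduce: 107 ≡ 2 (mod 5). Now have (2|5).
Factor out 2: 2 = 2. Since 5 ≡ 5 (mod 8), (2|5) = -1. Now have -(1|5).
(1|5) = 1. Collecting the sign factors: -1.
The Legendre symbol is -1, so x^2 ≡ 9857 (mod 6607) has no solution.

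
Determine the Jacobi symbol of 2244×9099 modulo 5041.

By multiplicativity, (2244·9099 / 5041) = (2244 / 5041)·(9099 / 5041).
First factor (2244 / 5041):
(2244 / 5041)
  = (561 / 5041)    [5041 ≡ 1 mod 8 ⇒ (2 / 5041)^2 = +1]
  = (5041 / 561)    [QR: 561 ≡ 1 mod 4, sign kept]
  = (553 / 561)    [5041 ≡ 553 mod 561]
  = (561 / 553)    [QR: 553 ≡ 1 mod 4, sign kept]
  = (8 / 553)    [561 ≡ 8 mod 553]
  = (1 / 553)    [553 ≡ 1 mod 8 ⇒ (2 / 553)^3 = +1]
  = 1    [(1 / 553) = 1]
Second factor (9099 / 5041):
(9099 / 5041)
  = (4058 / 5041)    [9099 ≡ 4058 mod 5041]
  = (2029 / 5041)    [5041 ≡ 1 mod 8 ⇒ (2 / 5041) = +1]
  = (5041 / 2029)    [QR: 2029 ≡ 1 mod 4, sign kept]
  = (983 / 2029)    [5041 ≡ 983 mod 2029]
  = (2029 / 983)    [QR: 2029 ≡ 1 mod 4, sign kept]
  = (63 / 983)    [2029 ≡ 63 mod 983]
  = -(983 / 63)    [QR: both ≡ 3 mod 4, sign flips]
  = -(38 / 63)    [983 ≡ 38 mod 63]
  = -(19 / 63)    [63 ≡ 7 mod 8 ⇒ (2 / 63) = +1]
  = (63 / 19)    [QR: both ≡ 3 mod 4, sign flips]
  = (6 / 19)    [63 ≡ 6 mod 19]
  = -(3 / 19)    [19 ≡ 3 mod 8 ⇒ (2 / 19) = -1]
  = (19 / 3)    [QR: both ≡ 3 mod 4, sign flips]
  = (1 / 3)    [19 ≡ 1 mod 3]
  = 1    [(1 / 3) = 1]
Product: (1)·(1) = 1.

1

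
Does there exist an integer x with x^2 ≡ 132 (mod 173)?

Factor out 2: 132 = 2^2·33. Since 173 ≡ 5 (mod 8), (2/173) = -1, and (2/173)^2 = +1. Now have (33/173).
33 ≡ 1 (mod 4), so quadratic reciprocity gives (33/173) = (173/33). Reduce: 173 ≡ 8 (mod 33). Now have (8/33).
Factor out 2: 8 = 2^3. Since 33 ≡ 1 (mod 8), (2/33) = +1, and (2/33)^3 = +1. Now have (1/33).
(1/33) = 1. Collecting the sign factors: 1.
The Legendre symbol is 1, so x^2 ≡ 132 (mod 173) has solution.

yes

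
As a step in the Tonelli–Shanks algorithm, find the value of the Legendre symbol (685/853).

1

(685/853)
  = (853/685)    [QR: 685 ≡ 1 mod 4, sign kept]
  = (168/685)    [853 ≡ 168 mod 685]
  = -(21/685)    [685 ≡ 5 mod 8 ⇒ (2/685)^3 = -1]
  = -(685/21)    [QR: 21 ≡ 1 mod 4, sign kept]
  = -(13/21)    [685 ≡ 13 mod 21]
  = -(21/13)    [QR: 13 ≡ 1 mod 4, sign kept]
  = -(8/13)    [21 ≡ 8 mod 13]
  = (1/13)    [13 ≡ 5 mod 8 ⇒ (2/13)^3 = -1]
  = 1    [(1/13) = 1]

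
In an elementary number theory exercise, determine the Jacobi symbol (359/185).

1

(359/185)
  = (174/185)    [359 ≡ 174 mod 185]
  = (87/185)    [185 ≡ 1 mod 8 ⇒ (2/185) = +1]
  = (185/87)    [QR: 185 ≡ 1 mod 4, sign kept]
  = (11/87)    [185 ≡ 11 mod 87]
  = -(87/11)    [QR: both ≡ 3 mod 4, sign flips]
  = -(10/11)    [87 ≡ 10 mod 11]
  = (5/11)    [11 ≡ 3 mod 8 ⇒ (2/11) = -1]
  = (11/5)    [QR: 5 ≡ 1 mod 4, sign kept]
  = (1/5)    [11 ≡ 1 mod 5]
  = 1    [(1/5) = 1]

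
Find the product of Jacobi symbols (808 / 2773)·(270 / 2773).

By multiplicativity, (808·270 / 2773) = (808 / 2773)·(270 / 2773).
First factor (808 / 2773):
(808 / 2773)
  = -(101 / 2773)    [2773 ≡ 5 mod 8 ⇒ (2 / 2773)^3 = -1]
  = -(2773 / 101)    [QR: 101 ≡ 1 mod 4, sign kept]
  = -(46 / 101)    [2773 ≡ 46 mod 101]
  = (23 / 101)    [101 ≡ 5 mod 8 ⇒ (2 / 101) = -1]
  = (101 / 23)    [QR: 101 ≡ 1 mod 4, sign kept]
  = (9 / 23)    [101 ≡ 9 mod 23]
  = (23 / 9)    [QR: 9 ≡ 1 mod 4, sign kept]
  = (5 / 9)    [23 ≡ 5 mod 9]
  = (9 / 5)    [QR: 5 ≡ 1 mod 4, sign kept]
  = (4 / 5)    [9 ≡ 4 mod 5]
  = (1 / 5)    [5 ≡ 5 mod 8 ⇒ (2 / 5)^2 = +1]
  = 1    [(1 / 5) = 1]
Second factor (270 / 2773):
(270 / 2773)
  = -(135 / 2773)    [2773 ≡ 5 mod 8 ⇒ (2 / 2773) = -1]
  = -(2773 / 135)    [QR: 2773 ≡ 1 mod 4, sign kept]
  = -(73 / 135)    [2773 ≡ 73 mod 135]
  = -(135 / 73)    [QR: 73 ≡ 1 mod 4, sign kept]
  = -(62 / 73)    [135 ≡ 62 mod 73]
  = -(31 / 73)    [73 ≡ 1 mod 8 ⇒ (2 / 73) = +1]
  = -(73 / 31)    [QR: 73 ≡ 1 mod 4, sign kept]
  = -(11 / 31)    [73 ≡ 11 mod 31]
  = (31 / 11)    [QR: both ≡ 3 mod 4, sign flips]
  = (9 / 11)    [31 ≡ 9 mod 11]
  = (11 / 9)    [QR: 9 ≡ 1 mod 4, sign kept]
  = (2 / 9)    [11 ≡ 2 mod 9]
  = (1 / 9)    [9 ≡ 1 mod 8 ⇒ (2 / 9) = +1]
  = 1    [(1 / 9) = 1]
Product: (1)·(1) = 1.

1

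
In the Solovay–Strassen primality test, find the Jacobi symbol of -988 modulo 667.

-1

(-988/667)
  = -(988/667)    [667 ≡ 3 mod 4 ⇒ (-1/667) = -1]
  = -(321/667)    [988 ≡ 321 mod 667]
  = -(667/321)    [QR: 321 ≡ 1 mod 4, sign kept]
  = -(25/321)    [667 ≡ 25 mod 321]
  = -(321/25)    [QR: 25 ≡ 1 mod 4, sign kept]
  = -(21/25)    [321 ≡ 21 mod 25]
  = -(25/21)    [QR: 21 ≡ 1 mod 4, sign kept]
  = -(4/21)    [25 ≡ 4 mod 21]
  = -(1/21)    [21 ≡ 5 mod 8 ⇒ (2/21)^2 = +1]
  = -1    [(1/21) = 1]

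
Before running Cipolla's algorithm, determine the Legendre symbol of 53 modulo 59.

(53 / 59)
  = (59 / 53)    [QR: 53 ≡ 1 mod 4, sign kept]
  = (6 / 53)    [59 ≡ 6 mod 53]
  = -(3 / 53)    [53 ≡ 5 mod 8 ⇒ (2 / 53) = -1]
  = -(53 / 3)    [QR: 53 ≡ 1 mod 4, sign kept]
  = -(2 / 3)    [53 ≡ 2 mod 3]
  = (1 / 3)    [3 ≡ 3 mod 8 ⇒ (2 / 3) = -1]
  = 1    [(1 / 3) = 1]

1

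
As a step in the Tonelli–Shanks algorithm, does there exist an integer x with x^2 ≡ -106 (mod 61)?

Pull out -1: (-106/61) = (-1/61)·(106/61). Since 61 ≡ 1 (mod 4), (-1/61) = +1. Now have (106/61).
Reduce the numerator: 106 ≡ 45 (mod 61), so (106/61) = (45/61).
45 ≡ 1 (mod 4), so quadratic reciprocity gives (45/61) = (61/45). Reduce: 61 ≡ 16 (mod 45). Now have (16/45).
Factor out 2: 16 = 2^4. Since 45 ≡ 5 (mod 8), (2/45) = -1, and (2/45)^4 = +1. Now have (1/45).
(1/45) = 1. Collecting the sign factors: 1.
The Legendre symbol is 1, so x^2 ≡ -106 (mod 61) has solution.

yes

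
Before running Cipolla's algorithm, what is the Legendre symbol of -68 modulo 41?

-1

Pull out -1: (-68 / 41) = (-1 / 41)·(68 / 41). Since 41 ≡ 1 (mod 4), (-1 / 41) = +1. Now have (68 / 41).
Reduce the numerator: 68 ≡ 27 (mod 41), so (68 / 41) = (27 / 41).
41 ≡ 1 (mod 4), so quadratic reciprocity gives (27 / 41) = (41 / 27). Reduce: 41 ≡ 14 (mod 27). Now have (14 / 27).
Factor out 2: 14 = 2·7. Since 27 ≡ 3 (mod 8), (2 / 27) = -1. Now have -(7 / 27).
Both 7 ≡ 3 and 27 ≡ 3 (mod 4), so reciprocity gives (7 / 27) = -(27 / 7). Reduce: 27 ≡ 6 (mod 7). Now have (6 / 7).
Factor out 2: 6 = 2·3. Since 7 ≡ 7 (mod 8), (2 / 7) = +1. Now have (3 / 7).
Both 3 ≡ 3 and 7 ≡ 3 (mod 4), so reciprocity gives (3 / 7) = -(7 / 3). Reduce: 7 ≡ 1 (mod 3). Now have -(1 / 3).
(1 / 3) = 1. Collecting the sign factors: -1.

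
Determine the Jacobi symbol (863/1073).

1

1073 ≡ 1 (mod 4), so quadratic reciprocity gives (863/1073) = (1073/863). Reduce: 1073 ≡ 210 (mod 863). Now have (210/863).
Factor out 2: 210 = 2·105. Since 863 ≡ 7 (mod 8), (2/863) = +1. Now have (105/863).
105 ≡ 1 (mod 4), so quadratic reciprocity gives (105/863) = (863/105). Reduce: 863 ≡ 23 (mod 105). Now have (23/105).
105 ≡ 1 (mod 4), so quadratic reciprocity gives (23/105) = (105/23). Reduce: 105 ≡ 13 (mod 23). Now have (13/23).
13 ≡ 1 (mod 4), so quadratic reciprocity gives (13/23) = (23/13). Reduce: 23 ≡ 10 (mod 13). Now have (10/13).
Factor out 2: 10 = 2·5. Since 13 ≡ 5 (mod 8), (2/13) = -1. Now have -(5/13).
5 ≡ 1 (mod 4), so quadratic reciprocity gives (5/13) = (13/5). Reduce: 13 ≡ 3 (mod 5). Now have -(3/5).
5 ≡ 1 (mod 4), so quadratic reciprocity gives (3/5) = (5/3). Reduce: 5 ≡ 2 (mod 3). Now have -(2/3).
Factor out 2: 2 = 2. Since 3 ≡ 3 (mod 8), (2/3) = -1. Now have (1/3).
(1/3) = 1. Collecting the sign factors: 1.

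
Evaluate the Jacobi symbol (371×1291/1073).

-1

By multiplicativity, (371·1291/1073) = (371/1073)·(1291/1073).
First factor (371/1073):
(371/1073)
  = (1073/371)    [QR: 1073 ≡ 1 mod 4, sign kept]
  = (331/371)    [1073 ≡ 331 mod 371]
  = -(371/331)    [QR: both ≡ 3 mod 4, sign flips]
  = -(40/331)    [371 ≡ 40 mod 331]
  = (5/331)    [331 ≡ 3 mod 8 ⇒ (2/331)^3 = -1]
  = (331/5)    [QR: 5 ≡ 1 mod 4, sign kept]
  = (1/5)    [331 ≡ 1 mod 5]
  = 1    [(1/5) = 1]
Second factor (1291/1073):
(1291/1073)
  = (218/1073)    [1291 ≡ 218 mod 1073]
  = (109/1073)    [1073 ≡ 1 mod 8 ⇒ (2/1073) = +1]
  = (1073/109)    [QR: 109 ≡ 1 mod 4, sign kept]
  = (92/109)    [1073 ≡ 92 mod 109]
  = (23/109)    [109 ≡ 5 mod 8 ⇒ (2/109)^2 = +1]
  = (109/23)    [QR: 109 ≡ 1 mod 4, sign kept]
  = (17/23)    [109 ≡ 17 mod 23]
  = (23/17)    [QR: 17 ≡ 1 mod 4, sign kept]
  = (6/17)    [23 ≡ 6 mod 17]
  = (3/17)    [17 ≡ 1 mod 8 ⇒ (2/17) = +1]
  = (17/3)    [QR: 17 ≡ 1 mod 4, sign kept]
  = (2/3)    [17 ≡ 2 mod 3]
  = -(1/3)    [3 ≡ 3 mod 8 ⇒ (2/3) = -1]
  = -1    [(1/3) = 1]
Product: (1)·(-1) = -1.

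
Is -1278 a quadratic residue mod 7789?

no

(-1278|7789)
  = (1278|7789)    [7789 ≡ 1 mod 4 ⇒ (-1|7789) = +1]
  = -(639|7789)    [7789 ≡ 5 mod 8 ⇒ (2|7789) = -1]
  = -(7789|639)    [QR: 7789 ≡ 1 mod 4, sign kept]
  = -(121|639)    [7789 ≡ 121 mod 639]
  = -(639|121)    [QR: 121 ≡ 1 mod 4, sign kept]
  = -(34|121)    [639 ≡ 34 mod 121]
  = -(17|121)    [121 ≡ 1 mod 8 ⇒ (2|121) = +1]
  = -(121|17)    [QR: 17 ≡ 1 mod 4, sign kept]
  = -(2|17)    [121 ≡ 2 mod 17]
  = -(1|17)    [17 ≡ 1 mod 8 ⇒ (2|17) = +1]
  = -1    [(1|17) = 1]
(-1278|7789) = -1, and 7789 is prime, so -1278 is not a quadratic residue mod 7789.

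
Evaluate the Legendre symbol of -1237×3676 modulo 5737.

By multiplicativity, (-1237·3676/5737) = (-1237/5737)·(3676/5737).
First factor (-1237/5737):
Pull out -1: (-1237/5737) = (-1/5737)·(1237/5737). Since 5737 ≡ 1 (mod 4), (-1/5737) = +1. Now have (1237/5737).
1237 ≡ 1 (mod 4), so quadratic reciprocity gives (1237/5737) = (5737/1237). Reduce: 5737 ≡ 789 (mod 1237). Now have (789/1237).
789 ≡ 1 (mod 4), so quadratic reciprocity gives (789/1237) = (1237/789). Reduce: 1237 ≡ 448 (mod 789). Now have (448/789).
Factor out 2: 448 = 2^6·7. Since 789 ≡ 5 (mod 8), (2/789) = -1, and (2/789)^6 = +1. Now have (7/789).
789 ≡ 1 (mod 4), so quadratic reciprocity gives (7/789) = (789/7). Reduce: 789 ≡ 5 (mod 7). Now have (5/7).
5 ≡ 1 (mod 4), so quadratic reciprocity gives (5/7) = (7/5). Reduce: 7 ≡ 2 (mod 5). Now have (2/5).
Factor out 2: 2 = 2. Since 5 ≡ 5 (mod 8), (2/5) = -1. Now have -(1/5).
(1/5) = 1. Collecting the sign factors: -1.
Second factor (3676/5737):
Factor out 2: 3676 = 2^2·919. Since 5737 ≡ 1 (mod 8), (2/5737) = +1, and (2/5737)^2 = +1. Now have (919/5737).
5737 ≡ 1 (mod 4), so quadratic reciprocity gives (919/5737) = (5737/919). Reduce: 5737 ≡ 223 (mod 919). Now have (223/919).
Both 223 ≡ 3 and 919 ≡ 3 (mod 4), so reciprocity gives (223/919) = -(919/223). Reduce: 919 ≡ 27 (mod 223). Now have -(27/223).
Both 27 ≡ 3 and 223 ≡ 3 (mod 4), so reciprocity gives (27/223) = -(223/27). Reduce: 223 ≡ 7 (mod 27). Now have (7/27).
Both 7 ≡ 3 and 27 ≡ 3 (mod 4), so reciprocity gives (7/27) = -(27/7). Reduce: 27 ≡ 6 (mod 7). Now have -(6/7).
Factor out 2: 6 = 2·3. Since 7 ≡ 7 (mod 8), (2/7) = +1. Now have -(3/7).
Both 3 ≡ 3 and 7 ≡ 3 (mod 4), so reciprocity gives (3/7) = -(7/3). Reduce: 7 ≡ 1 (mod 3). Now have (1/3).
(1/3) = 1. Collecting the sign factors: 1.
Product: (-1)·(1) = -1.

-1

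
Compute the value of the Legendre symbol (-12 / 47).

(-12 / 47)
  = (35 / 47)    [-12 ≡ 35 mod 47]
  = -(47 / 35)    [QR: both ≡ 3 mod 4, sign flips]
  = -(12 / 35)    [47 ≡ 12 mod 35]
  = -(3 / 35)    [35 ≡ 3 mod 8 ⇒ (2 / 35)^2 = +1]
  = (35 / 3)    [QR: both ≡ 3 mod 4, sign flips]
  = (2 / 3)    [35 ≡ 2 mod 3]
  = -(1 / 3)    [3 ≡ 3 mod 8 ⇒ (2 / 3) = -1]
  = -1    [(1 / 3) = 1]

-1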